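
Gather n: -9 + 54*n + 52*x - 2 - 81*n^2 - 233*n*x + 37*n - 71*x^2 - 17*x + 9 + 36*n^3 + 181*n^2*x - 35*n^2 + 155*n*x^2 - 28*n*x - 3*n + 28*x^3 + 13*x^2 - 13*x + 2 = 36*n^3 + n^2*(181*x - 116) + n*(155*x^2 - 261*x + 88) + 28*x^3 - 58*x^2 + 22*x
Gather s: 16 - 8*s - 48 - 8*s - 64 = -16*s - 96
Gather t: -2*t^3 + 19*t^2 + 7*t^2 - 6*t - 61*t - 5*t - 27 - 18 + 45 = -2*t^3 + 26*t^2 - 72*t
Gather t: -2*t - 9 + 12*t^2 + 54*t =12*t^2 + 52*t - 9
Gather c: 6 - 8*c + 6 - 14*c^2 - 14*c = -14*c^2 - 22*c + 12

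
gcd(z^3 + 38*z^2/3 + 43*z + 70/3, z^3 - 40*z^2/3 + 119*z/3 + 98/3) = z + 2/3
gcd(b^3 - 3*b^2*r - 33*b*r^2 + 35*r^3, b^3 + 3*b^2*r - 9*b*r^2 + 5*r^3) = -b^2 - 4*b*r + 5*r^2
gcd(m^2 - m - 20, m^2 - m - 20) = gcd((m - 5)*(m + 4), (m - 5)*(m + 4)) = m^2 - m - 20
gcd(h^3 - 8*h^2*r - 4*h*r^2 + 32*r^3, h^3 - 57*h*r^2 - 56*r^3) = -h + 8*r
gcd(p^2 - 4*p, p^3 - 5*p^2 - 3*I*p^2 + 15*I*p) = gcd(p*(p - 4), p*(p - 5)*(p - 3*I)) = p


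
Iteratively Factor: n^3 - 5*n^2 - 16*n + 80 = (n + 4)*(n^2 - 9*n + 20) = (n - 5)*(n + 4)*(n - 4)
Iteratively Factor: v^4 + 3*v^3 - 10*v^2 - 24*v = (v)*(v^3 + 3*v^2 - 10*v - 24) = v*(v + 4)*(v^2 - v - 6) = v*(v + 2)*(v + 4)*(v - 3)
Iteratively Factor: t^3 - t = (t + 1)*(t^2 - t) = (t - 1)*(t + 1)*(t)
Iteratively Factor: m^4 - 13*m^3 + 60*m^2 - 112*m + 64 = (m - 4)*(m^3 - 9*m^2 + 24*m - 16) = (m - 4)*(m - 1)*(m^2 - 8*m + 16) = (m - 4)^2*(m - 1)*(m - 4)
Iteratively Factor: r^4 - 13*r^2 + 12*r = (r - 3)*(r^3 + 3*r^2 - 4*r) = r*(r - 3)*(r^2 + 3*r - 4) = r*(r - 3)*(r + 4)*(r - 1)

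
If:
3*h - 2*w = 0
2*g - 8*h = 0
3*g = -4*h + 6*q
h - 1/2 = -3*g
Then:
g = 2/13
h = 1/26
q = 4/39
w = 3/52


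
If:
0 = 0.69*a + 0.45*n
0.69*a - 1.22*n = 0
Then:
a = 0.00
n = 0.00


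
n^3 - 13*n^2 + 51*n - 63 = (n - 7)*(n - 3)^2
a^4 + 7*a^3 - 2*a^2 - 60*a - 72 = (a - 3)*(a + 2)^2*(a + 6)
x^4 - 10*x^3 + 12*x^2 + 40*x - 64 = (x - 8)*(x - 2)^2*(x + 2)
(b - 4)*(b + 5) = b^2 + b - 20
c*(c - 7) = c^2 - 7*c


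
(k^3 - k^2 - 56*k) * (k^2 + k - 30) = k^5 - 87*k^3 - 26*k^2 + 1680*k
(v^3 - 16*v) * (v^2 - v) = v^5 - v^4 - 16*v^3 + 16*v^2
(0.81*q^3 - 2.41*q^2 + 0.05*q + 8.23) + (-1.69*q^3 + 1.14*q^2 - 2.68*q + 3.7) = -0.88*q^3 - 1.27*q^2 - 2.63*q + 11.93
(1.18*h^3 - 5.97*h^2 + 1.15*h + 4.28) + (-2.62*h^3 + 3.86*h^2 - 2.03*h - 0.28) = -1.44*h^3 - 2.11*h^2 - 0.88*h + 4.0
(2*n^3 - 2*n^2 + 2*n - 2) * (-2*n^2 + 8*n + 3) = -4*n^5 + 20*n^4 - 14*n^3 + 14*n^2 - 10*n - 6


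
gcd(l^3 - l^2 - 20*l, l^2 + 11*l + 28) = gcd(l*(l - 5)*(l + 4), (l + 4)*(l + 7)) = l + 4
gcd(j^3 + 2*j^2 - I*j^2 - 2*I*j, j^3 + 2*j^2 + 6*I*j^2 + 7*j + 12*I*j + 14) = j^2 + j*(2 - I) - 2*I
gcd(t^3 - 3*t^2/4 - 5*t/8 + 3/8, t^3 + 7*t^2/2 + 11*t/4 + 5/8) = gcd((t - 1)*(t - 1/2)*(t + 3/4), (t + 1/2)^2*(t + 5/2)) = 1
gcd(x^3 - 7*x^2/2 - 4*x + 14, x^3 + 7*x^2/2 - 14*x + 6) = x - 2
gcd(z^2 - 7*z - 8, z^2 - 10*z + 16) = z - 8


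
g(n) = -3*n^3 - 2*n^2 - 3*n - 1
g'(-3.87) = -122.31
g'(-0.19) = -2.56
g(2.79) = -90.09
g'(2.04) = -48.61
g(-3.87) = 154.54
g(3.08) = -116.87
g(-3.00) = 71.00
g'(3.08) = -100.70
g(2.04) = -40.91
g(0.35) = -2.42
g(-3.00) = 71.00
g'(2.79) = -84.22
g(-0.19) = -0.48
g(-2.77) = 55.73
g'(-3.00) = -72.00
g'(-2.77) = -60.98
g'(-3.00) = -72.00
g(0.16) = -1.54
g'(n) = -9*n^2 - 4*n - 3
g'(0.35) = -5.50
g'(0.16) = -3.87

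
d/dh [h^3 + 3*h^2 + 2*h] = 3*h^2 + 6*h + 2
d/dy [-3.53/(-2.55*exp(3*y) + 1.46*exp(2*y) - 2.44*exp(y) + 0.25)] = (-27.0045*exp(2*y) + 10.3076*exp(y) - 8.6132)*exp(y)/(2.55*exp(3*y) - 1.46*exp(2*y) + 2.44*exp(y) - 0.25)^2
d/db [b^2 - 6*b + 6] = 2*b - 6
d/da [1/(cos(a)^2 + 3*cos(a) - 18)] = (2*cos(a) + 3)*sin(a)/(cos(a)^2 + 3*cos(a) - 18)^2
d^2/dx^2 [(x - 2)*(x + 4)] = 2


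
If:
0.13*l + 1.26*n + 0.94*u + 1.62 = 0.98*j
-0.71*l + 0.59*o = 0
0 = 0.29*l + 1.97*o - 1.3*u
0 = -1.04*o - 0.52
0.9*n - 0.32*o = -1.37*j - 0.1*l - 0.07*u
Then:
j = 0.24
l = -0.42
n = -0.42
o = -0.50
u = -0.85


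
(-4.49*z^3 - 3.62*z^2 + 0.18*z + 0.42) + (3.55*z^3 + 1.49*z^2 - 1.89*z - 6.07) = -0.94*z^3 - 2.13*z^2 - 1.71*z - 5.65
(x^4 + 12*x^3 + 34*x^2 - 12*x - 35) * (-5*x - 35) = -5*x^5 - 95*x^4 - 590*x^3 - 1130*x^2 + 595*x + 1225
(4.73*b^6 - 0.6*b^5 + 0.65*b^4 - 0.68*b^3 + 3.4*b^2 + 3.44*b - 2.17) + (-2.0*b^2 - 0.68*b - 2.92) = 4.73*b^6 - 0.6*b^5 + 0.65*b^4 - 0.68*b^3 + 1.4*b^2 + 2.76*b - 5.09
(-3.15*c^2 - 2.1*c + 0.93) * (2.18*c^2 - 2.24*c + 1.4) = -6.867*c^4 + 2.478*c^3 + 2.3214*c^2 - 5.0232*c + 1.302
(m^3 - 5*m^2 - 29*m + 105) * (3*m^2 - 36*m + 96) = 3*m^5 - 51*m^4 + 189*m^3 + 879*m^2 - 6564*m + 10080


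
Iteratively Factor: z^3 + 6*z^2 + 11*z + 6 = (z + 3)*(z^2 + 3*z + 2) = (z + 2)*(z + 3)*(z + 1)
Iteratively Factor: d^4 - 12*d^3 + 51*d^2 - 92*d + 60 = (d - 3)*(d^3 - 9*d^2 + 24*d - 20) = (d - 3)*(d - 2)*(d^2 - 7*d + 10) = (d - 3)*(d - 2)^2*(d - 5)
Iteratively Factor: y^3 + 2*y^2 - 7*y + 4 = (y - 1)*(y^2 + 3*y - 4) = (y - 1)^2*(y + 4)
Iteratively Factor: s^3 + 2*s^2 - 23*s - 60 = (s - 5)*(s^2 + 7*s + 12) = (s - 5)*(s + 3)*(s + 4)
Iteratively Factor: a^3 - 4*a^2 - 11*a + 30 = (a + 3)*(a^2 - 7*a + 10) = (a - 5)*(a + 3)*(a - 2)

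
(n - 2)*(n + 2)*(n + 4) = n^3 + 4*n^2 - 4*n - 16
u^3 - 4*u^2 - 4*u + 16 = (u - 4)*(u - 2)*(u + 2)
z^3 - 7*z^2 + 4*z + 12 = (z - 6)*(z - 2)*(z + 1)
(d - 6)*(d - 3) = d^2 - 9*d + 18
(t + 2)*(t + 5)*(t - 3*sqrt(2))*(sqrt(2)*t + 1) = sqrt(2)*t^4 - 5*t^3 + 7*sqrt(2)*t^3 - 35*t^2 + 7*sqrt(2)*t^2 - 50*t - 21*sqrt(2)*t - 30*sqrt(2)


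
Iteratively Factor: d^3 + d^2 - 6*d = (d + 3)*(d^2 - 2*d) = (d - 2)*(d + 3)*(d)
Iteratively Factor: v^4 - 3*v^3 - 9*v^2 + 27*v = (v)*(v^3 - 3*v^2 - 9*v + 27) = v*(v - 3)*(v^2 - 9) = v*(v - 3)*(v + 3)*(v - 3)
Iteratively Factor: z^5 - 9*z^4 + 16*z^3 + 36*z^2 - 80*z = (z - 2)*(z^4 - 7*z^3 + 2*z^2 + 40*z) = (z - 5)*(z - 2)*(z^3 - 2*z^2 - 8*z) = z*(z - 5)*(z - 2)*(z^2 - 2*z - 8) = z*(z - 5)*(z - 4)*(z - 2)*(z + 2)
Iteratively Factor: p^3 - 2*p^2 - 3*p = (p + 1)*(p^2 - 3*p) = p*(p + 1)*(p - 3)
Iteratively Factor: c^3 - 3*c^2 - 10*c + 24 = (c - 4)*(c^2 + c - 6) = (c - 4)*(c + 3)*(c - 2)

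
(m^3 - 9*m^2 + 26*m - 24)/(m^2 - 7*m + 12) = m - 2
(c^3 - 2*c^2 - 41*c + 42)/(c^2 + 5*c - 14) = (c^3 - 2*c^2 - 41*c + 42)/(c^2 + 5*c - 14)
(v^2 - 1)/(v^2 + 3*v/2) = 2*(v^2 - 1)/(v*(2*v + 3))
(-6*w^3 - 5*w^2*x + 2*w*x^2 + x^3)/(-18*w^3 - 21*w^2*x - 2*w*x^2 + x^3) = (-2*w + x)/(-6*w + x)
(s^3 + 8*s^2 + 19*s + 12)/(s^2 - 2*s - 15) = (s^2 + 5*s + 4)/(s - 5)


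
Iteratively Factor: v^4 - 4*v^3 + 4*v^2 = (v)*(v^3 - 4*v^2 + 4*v) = v*(v - 2)*(v^2 - 2*v) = v^2*(v - 2)*(v - 2)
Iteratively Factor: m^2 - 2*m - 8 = (m + 2)*(m - 4)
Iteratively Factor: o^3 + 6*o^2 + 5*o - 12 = (o - 1)*(o^2 + 7*o + 12) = (o - 1)*(o + 3)*(o + 4)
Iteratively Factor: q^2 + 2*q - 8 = (q + 4)*(q - 2)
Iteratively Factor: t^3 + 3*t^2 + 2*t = (t + 1)*(t^2 + 2*t) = t*(t + 1)*(t + 2)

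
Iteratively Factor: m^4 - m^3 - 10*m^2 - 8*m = (m - 4)*(m^3 + 3*m^2 + 2*m) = (m - 4)*(m + 2)*(m^2 + m) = m*(m - 4)*(m + 2)*(m + 1)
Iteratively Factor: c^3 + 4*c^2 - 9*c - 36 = (c + 4)*(c^2 - 9) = (c + 3)*(c + 4)*(c - 3)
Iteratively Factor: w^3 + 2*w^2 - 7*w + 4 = (w - 1)*(w^2 + 3*w - 4) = (w - 1)*(w + 4)*(w - 1)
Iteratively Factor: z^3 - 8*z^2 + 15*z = (z - 5)*(z^2 - 3*z) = (z - 5)*(z - 3)*(z)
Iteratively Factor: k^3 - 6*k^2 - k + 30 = (k - 5)*(k^2 - k - 6) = (k - 5)*(k - 3)*(k + 2)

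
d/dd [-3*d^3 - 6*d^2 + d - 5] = -9*d^2 - 12*d + 1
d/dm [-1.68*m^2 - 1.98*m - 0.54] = -3.36*m - 1.98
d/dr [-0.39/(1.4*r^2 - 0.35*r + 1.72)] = (1.092*r - 0.1365)/(1.4*r^2 - 0.35*r + 1.72)^2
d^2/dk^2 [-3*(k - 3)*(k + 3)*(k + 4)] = -18*k - 24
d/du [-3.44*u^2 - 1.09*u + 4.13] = -6.88*u - 1.09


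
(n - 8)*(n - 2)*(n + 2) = n^3 - 8*n^2 - 4*n + 32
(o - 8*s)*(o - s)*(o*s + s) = o^3*s - 9*o^2*s^2 + o^2*s + 8*o*s^3 - 9*o*s^2 + 8*s^3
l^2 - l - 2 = (l - 2)*(l + 1)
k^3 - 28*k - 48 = (k - 6)*(k + 2)*(k + 4)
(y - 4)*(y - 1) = y^2 - 5*y + 4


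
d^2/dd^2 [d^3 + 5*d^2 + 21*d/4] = 6*d + 10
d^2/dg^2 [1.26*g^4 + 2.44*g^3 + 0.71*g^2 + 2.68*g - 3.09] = 15.12*g^2 + 14.64*g + 1.42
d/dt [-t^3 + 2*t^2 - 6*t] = -3*t^2 + 4*t - 6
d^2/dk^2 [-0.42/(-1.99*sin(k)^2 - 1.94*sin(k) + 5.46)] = (-6.652968*sin(k)^4 - 4.864356*sin(k)^3 - 9.855132*sin(k)^2 + 5.279904*sin(k) + 12.28836)/(1.99*sin(k)^2 + 1.94*sin(k) - 5.46)^3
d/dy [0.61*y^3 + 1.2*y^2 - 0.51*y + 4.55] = 1.83*y^2 + 2.4*y - 0.51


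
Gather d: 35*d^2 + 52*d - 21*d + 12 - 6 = 35*d^2 + 31*d + 6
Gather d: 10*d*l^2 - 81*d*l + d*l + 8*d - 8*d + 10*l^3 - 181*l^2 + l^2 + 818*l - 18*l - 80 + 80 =d*(10*l^2 - 80*l) + 10*l^3 - 180*l^2 + 800*l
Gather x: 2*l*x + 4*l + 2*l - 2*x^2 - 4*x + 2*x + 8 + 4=6*l - 2*x^2 + x*(2*l - 2) + 12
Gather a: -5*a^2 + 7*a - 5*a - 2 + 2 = -5*a^2 + 2*a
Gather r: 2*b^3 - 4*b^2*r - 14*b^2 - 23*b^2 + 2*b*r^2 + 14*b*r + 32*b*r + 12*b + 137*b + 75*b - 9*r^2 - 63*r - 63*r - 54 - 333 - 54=2*b^3 - 37*b^2 + 224*b + r^2*(2*b - 9) + r*(-4*b^2 + 46*b - 126) - 441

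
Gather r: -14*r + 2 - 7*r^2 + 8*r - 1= -7*r^2 - 6*r + 1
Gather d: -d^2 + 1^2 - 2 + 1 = -d^2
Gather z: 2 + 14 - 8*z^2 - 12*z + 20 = -8*z^2 - 12*z + 36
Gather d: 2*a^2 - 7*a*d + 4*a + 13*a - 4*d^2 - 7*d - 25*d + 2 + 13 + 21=2*a^2 + 17*a - 4*d^2 + d*(-7*a - 32) + 36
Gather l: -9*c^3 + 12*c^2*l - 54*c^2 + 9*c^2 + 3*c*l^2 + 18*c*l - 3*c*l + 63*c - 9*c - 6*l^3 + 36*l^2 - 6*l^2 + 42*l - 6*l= -9*c^3 - 45*c^2 + 54*c - 6*l^3 + l^2*(3*c + 30) + l*(12*c^2 + 15*c + 36)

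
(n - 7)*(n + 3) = n^2 - 4*n - 21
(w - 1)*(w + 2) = w^2 + w - 2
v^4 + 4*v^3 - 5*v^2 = v^2*(v - 1)*(v + 5)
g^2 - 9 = (g - 3)*(g + 3)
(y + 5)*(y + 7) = y^2 + 12*y + 35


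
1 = 1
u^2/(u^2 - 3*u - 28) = u^2/(u^2 - 3*u - 28)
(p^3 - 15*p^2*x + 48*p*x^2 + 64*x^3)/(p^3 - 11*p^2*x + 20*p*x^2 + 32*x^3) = (-p + 8*x)/(-p + 4*x)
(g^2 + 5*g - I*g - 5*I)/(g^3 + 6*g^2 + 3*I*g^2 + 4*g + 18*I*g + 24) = (g + 5)/(g^2 + g*(6 + 4*I) + 24*I)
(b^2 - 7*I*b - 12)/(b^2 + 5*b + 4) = (b^2 - 7*I*b - 12)/(b^2 + 5*b + 4)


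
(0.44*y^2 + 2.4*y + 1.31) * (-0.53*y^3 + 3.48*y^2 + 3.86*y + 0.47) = -0.2332*y^5 + 0.2592*y^4 + 9.3561*y^3 + 14.0296*y^2 + 6.1846*y + 0.6157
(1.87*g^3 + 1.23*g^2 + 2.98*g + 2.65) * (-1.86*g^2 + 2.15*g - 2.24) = -3.4782*g^5 + 1.7327*g^4 - 7.0871*g^3 - 1.2772*g^2 - 0.9777*g - 5.936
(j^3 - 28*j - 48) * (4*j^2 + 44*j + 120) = 4*j^5 + 44*j^4 + 8*j^3 - 1424*j^2 - 5472*j - 5760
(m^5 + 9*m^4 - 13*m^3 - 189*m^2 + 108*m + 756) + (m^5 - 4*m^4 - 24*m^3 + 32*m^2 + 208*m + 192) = 2*m^5 + 5*m^4 - 37*m^3 - 157*m^2 + 316*m + 948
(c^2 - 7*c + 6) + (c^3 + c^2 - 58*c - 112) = c^3 + 2*c^2 - 65*c - 106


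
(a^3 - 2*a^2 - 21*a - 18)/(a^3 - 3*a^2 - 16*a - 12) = (a + 3)/(a + 2)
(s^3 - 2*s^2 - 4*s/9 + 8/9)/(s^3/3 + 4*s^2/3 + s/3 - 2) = (9*s^3 - 18*s^2 - 4*s + 8)/(3*(s^3 + 4*s^2 + s - 6))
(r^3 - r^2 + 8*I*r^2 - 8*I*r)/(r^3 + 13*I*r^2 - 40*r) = (r - 1)/(r + 5*I)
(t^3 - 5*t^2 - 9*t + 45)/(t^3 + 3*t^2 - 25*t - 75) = (t - 3)/(t + 5)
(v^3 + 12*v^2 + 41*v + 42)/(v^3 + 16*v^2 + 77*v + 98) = (v + 3)/(v + 7)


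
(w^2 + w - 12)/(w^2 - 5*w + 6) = (w + 4)/(w - 2)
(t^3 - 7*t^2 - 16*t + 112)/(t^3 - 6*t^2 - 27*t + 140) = (t + 4)/(t + 5)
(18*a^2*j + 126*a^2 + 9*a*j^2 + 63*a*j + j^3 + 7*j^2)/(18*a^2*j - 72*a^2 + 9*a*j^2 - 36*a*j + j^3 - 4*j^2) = (j + 7)/(j - 4)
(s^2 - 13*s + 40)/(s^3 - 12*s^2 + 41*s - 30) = (s - 8)/(s^2 - 7*s + 6)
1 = 1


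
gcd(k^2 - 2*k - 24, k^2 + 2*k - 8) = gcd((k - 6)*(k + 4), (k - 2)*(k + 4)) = k + 4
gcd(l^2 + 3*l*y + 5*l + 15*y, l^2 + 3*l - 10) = l + 5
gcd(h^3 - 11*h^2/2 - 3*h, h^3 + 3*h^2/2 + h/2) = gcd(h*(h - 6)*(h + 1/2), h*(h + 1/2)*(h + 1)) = h^2 + h/2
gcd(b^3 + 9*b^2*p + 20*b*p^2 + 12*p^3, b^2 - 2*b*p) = 1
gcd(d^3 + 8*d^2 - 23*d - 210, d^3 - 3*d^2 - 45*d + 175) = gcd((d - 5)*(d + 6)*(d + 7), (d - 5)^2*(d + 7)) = d^2 + 2*d - 35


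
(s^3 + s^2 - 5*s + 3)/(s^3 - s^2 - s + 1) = (s + 3)/(s + 1)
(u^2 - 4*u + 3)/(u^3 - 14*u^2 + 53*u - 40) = (u - 3)/(u^2 - 13*u + 40)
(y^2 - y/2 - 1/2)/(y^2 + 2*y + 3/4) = 2*(y - 1)/(2*y + 3)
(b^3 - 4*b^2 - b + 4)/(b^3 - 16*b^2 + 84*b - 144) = (b^2 - 1)/(b^2 - 12*b + 36)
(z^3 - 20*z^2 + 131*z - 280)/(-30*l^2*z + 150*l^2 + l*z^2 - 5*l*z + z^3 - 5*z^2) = (z^2 - 15*z + 56)/(-30*l^2 + l*z + z^2)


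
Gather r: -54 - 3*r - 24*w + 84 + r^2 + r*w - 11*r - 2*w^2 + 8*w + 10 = r^2 + r*(w - 14) - 2*w^2 - 16*w + 40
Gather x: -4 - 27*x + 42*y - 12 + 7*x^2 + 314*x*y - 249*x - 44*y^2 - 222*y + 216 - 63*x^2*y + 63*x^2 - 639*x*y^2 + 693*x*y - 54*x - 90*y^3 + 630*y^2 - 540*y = x^2*(70 - 63*y) + x*(-639*y^2 + 1007*y - 330) - 90*y^3 + 586*y^2 - 720*y + 200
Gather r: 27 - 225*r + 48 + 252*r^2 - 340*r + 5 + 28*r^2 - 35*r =280*r^2 - 600*r + 80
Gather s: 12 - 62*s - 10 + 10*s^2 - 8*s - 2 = 10*s^2 - 70*s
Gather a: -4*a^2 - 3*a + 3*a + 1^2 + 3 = 4 - 4*a^2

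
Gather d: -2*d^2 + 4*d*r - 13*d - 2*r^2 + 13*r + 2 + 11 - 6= -2*d^2 + d*(4*r - 13) - 2*r^2 + 13*r + 7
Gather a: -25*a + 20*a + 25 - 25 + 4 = 4 - 5*a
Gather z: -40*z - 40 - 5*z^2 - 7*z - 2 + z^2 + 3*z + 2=-4*z^2 - 44*z - 40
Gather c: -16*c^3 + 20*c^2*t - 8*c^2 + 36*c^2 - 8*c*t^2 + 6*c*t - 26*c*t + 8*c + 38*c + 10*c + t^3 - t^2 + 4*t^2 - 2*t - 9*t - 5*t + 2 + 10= -16*c^3 + c^2*(20*t + 28) + c*(-8*t^2 - 20*t + 56) + t^3 + 3*t^2 - 16*t + 12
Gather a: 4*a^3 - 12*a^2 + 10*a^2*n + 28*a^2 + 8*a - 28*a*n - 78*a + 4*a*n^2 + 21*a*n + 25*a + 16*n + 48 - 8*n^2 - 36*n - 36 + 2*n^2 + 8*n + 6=4*a^3 + a^2*(10*n + 16) + a*(4*n^2 - 7*n - 45) - 6*n^2 - 12*n + 18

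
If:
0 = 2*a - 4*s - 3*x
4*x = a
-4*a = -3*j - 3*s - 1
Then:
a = 4*x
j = 49*x/12 - 1/3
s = 5*x/4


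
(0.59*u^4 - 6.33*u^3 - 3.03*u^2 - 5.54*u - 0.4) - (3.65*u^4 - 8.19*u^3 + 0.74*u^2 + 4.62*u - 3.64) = -3.06*u^4 + 1.86*u^3 - 3.77*u^2 - 10.16*u + 3.24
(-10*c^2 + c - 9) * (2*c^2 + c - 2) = -20*c^4 - 8*c^3 + 3*c^2 - 11*c + 18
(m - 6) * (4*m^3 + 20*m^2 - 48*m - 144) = 4*m^4 - 4*m^3 - 168*m^2 + 144*m + 864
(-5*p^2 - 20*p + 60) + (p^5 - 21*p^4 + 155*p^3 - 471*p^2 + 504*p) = p^5 - 21*p^4 + 155*p^3 - 476*p^2 + 484*p + 60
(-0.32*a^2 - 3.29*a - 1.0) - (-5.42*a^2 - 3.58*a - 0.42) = 5.1*a^2 + 0.29*a - 0.58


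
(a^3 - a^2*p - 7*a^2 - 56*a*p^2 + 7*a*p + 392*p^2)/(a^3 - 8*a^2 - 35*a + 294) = (a^2 - a*p - 56*p^2)/(a^2 - a - 42)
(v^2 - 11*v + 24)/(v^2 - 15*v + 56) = (v - 3)/(v - 7)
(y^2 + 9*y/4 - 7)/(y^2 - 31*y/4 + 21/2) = (y + 4)/(y - 6)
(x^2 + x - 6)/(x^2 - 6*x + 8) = (x + 3)/(x - 4)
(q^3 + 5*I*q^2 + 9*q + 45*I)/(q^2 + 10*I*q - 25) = (q^2 + 9)/(q + 5*I)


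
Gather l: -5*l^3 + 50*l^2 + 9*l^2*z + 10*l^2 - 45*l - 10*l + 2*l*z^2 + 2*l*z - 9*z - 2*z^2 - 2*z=-5*l^3 + l^2*(9*z + 60) + l*(2*z^2 + 2*z - 55) - 2*z^2 - 11*z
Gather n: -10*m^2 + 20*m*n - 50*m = -10*m^2 + 20*m*n - 50*m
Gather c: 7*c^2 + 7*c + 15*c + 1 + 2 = 7*c^2 + 22*c + 3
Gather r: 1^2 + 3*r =3*r + 1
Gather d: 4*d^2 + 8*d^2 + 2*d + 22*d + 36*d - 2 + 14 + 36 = 12*d^2 + 60*d + 48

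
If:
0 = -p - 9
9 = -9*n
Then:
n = -1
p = -9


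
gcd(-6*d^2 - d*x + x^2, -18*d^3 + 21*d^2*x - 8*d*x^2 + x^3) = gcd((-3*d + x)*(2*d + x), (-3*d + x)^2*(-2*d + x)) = -3*d + x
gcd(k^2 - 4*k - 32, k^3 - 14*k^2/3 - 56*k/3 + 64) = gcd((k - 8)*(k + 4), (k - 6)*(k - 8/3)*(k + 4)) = k + 4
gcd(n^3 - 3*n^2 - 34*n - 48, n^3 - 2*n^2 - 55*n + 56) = n - 8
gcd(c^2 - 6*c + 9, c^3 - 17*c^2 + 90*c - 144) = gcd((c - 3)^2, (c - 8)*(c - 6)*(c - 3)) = c - 3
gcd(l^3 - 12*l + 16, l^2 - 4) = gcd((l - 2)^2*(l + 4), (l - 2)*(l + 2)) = l - 2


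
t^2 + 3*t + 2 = (t + 1)*(t + 2)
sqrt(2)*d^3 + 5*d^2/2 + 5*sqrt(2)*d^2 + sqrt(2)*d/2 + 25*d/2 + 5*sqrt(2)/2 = (d + 5)*(d + sqrt(2))*(sqrt(2)*d + 1/2)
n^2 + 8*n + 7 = (n + 1)*(n + 7)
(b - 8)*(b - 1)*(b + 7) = b^3 - 2*b^2 - 55*b + 56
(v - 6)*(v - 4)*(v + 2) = v^3 - 8*v^2 + 4*v + 48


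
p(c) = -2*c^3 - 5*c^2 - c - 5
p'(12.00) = -985.00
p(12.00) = -4193.00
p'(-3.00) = -25.00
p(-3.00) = 7.00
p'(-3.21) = -30.72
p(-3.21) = 12.84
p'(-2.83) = -20.75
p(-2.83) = 3.12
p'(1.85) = -40.04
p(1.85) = -36.63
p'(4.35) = -158.04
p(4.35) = -268.59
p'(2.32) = -56.49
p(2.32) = -59.21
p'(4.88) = -192.69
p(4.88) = -361.38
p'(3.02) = -85.92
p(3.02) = -108.71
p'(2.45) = -61.52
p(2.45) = -66.87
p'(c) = -6*c^2 - 10*c - 1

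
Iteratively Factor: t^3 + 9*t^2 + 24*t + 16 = (t + 4)*(t^2 + 5*t + 4) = (t + 4)^2*(t + 1)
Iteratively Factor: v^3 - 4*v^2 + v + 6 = (v - 3)*(v^2 - v - 2) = (v - 3)*(v - 2)*(v + 1)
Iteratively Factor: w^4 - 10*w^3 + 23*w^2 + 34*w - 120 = (w - 5)*(w^3 - 5*w^2 - 2*w + 24) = (w - 5)*(w - 3)*(w^2 - 2*w - 8) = (w - 5)*(w - 4)*(w - 3)*(w + 2)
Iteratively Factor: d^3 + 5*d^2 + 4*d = (d + 1)*(d^2 + 4*d) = (d + 1)*(d + 4)*(d)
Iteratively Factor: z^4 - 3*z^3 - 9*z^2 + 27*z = (z + 3)*(z^3 - 6*z^2 + 9*z) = z*(z + 3)*(z^2 - 6*z + 9) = z*(z - 3)*(z + 3)*(z - 3)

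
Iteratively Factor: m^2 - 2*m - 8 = (m + 2)*(m - 4)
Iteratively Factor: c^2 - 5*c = (c - 5)*(c)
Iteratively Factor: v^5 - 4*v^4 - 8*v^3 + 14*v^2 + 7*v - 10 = (v - 5)*(v^4 + v^3 - 3*v^2 - v + 2) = (v - 5)*(v + 2)*(v^3 - v^2 - v + 1) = (v - 5)*(v - 1)*(v + 2)*(v^2 - 1) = (v - 5)*(v - 1)*(v + 1)*(v + 2)*(v - 1)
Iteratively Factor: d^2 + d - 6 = (d - 2)*(d + 3)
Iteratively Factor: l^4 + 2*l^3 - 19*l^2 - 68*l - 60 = (l + 3)*(l^3 - l^2 - 16*l - 20) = (l - 5)*(l + 3)*(l^2 + 4*l + 4) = (l - 5)*(l + 2)*(l + 3)*(l + 2)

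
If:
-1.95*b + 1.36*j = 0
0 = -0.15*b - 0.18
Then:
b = -1.20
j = -1.72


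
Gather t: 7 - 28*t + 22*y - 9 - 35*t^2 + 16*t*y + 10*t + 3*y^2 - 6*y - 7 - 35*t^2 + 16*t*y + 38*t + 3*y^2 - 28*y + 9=-70*t^2 + t*(32*y + 20) + 6*y^2 - 12*y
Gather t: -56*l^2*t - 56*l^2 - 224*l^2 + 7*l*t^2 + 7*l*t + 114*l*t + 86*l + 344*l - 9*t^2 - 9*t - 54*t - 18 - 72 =-280*l^2 + 430*l + t^2*(7*l - 9) + t*(-56*l^2 + 121*l - 63) - 90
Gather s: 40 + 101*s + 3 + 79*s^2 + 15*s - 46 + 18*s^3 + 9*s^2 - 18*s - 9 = 18*s^3 + 88*s^2 + 98*s - 12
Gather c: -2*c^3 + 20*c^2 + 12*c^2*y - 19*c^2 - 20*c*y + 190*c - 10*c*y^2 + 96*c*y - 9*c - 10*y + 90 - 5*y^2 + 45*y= -2*c^3 + c^2*(12*y + 1) + c*(-10*y^2 + 76*y + 181) - 5*y^2 + 35*y + 90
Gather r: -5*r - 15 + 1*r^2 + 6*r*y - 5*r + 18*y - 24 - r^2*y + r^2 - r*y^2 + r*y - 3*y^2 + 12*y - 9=r^2*(2 - y) + r*(-y^2 + 7*y - 10) - 3*y^2 + 30*y - 48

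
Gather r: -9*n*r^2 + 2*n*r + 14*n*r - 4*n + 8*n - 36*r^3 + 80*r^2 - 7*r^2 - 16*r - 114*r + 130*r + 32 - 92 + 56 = 16*n*r + 4*n - 36*r^3 + r^2*(73 - 9*n) - 4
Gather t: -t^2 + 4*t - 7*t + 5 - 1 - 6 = -t^2 - 3*t - 2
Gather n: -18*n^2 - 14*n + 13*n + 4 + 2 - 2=-18*n^2 - n + 4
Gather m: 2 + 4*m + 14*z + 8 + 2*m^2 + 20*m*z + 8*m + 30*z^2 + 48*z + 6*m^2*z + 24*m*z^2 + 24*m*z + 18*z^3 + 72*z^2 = m^2*(6*z + 2) + m*(24*z^2 + 44*z + 12) + 18*z^3 + 102*z^2 + 62*z + 10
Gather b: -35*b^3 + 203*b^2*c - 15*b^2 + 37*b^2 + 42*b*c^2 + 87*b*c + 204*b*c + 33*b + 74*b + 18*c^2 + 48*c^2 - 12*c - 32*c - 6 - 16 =-35*b^3 + b^2*(203*c + 22) + b*(42*c^2 + 291*c + 107) + 66*c^2 - 44*c - 22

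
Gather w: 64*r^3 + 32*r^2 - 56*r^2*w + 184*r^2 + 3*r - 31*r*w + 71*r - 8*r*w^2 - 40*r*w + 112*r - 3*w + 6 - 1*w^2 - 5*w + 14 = 64*r^3 + 216*r^2 + 186*r + w^2*(-8*r - 1) + w*(-56*r^2 - 71*r - 8) + 20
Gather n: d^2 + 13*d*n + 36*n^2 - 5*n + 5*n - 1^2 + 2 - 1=d^2 + 13*d*n + 36*n^2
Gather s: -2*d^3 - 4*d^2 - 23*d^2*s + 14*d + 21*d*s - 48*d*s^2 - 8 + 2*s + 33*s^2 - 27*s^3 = -2*d^3 - 4*d^2 + 14*d - 27*s^3 + s^2*(33 - 48*d) + s*(-23*d^2 + 21*d + 2) - 8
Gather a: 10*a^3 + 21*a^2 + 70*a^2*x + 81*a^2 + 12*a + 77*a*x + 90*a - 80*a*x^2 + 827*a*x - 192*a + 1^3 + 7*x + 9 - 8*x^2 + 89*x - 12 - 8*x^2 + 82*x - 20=10*a^3 + a^2*(70*x + 102) + a*(-80*x^2 + 904*x - 90) - 16*x^2 + 178*x - 22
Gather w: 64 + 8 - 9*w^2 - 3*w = -9*w^2 - 3*w + 72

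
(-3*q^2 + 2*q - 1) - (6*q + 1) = -3*q^2 - 4*q - 2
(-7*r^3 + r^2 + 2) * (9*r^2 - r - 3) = -63*r^5 + 16*r^4 + 20*r^3 + 15*r^2 - 2*r - 6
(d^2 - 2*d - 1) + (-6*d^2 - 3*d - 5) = -5*d^2 - 5*d - 6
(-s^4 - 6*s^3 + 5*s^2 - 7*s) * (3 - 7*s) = 7*s^5 + 39*s^4 - 53*s^3 + 64*s^2 - 21*s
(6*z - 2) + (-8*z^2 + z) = -8*z^2 + 7*z - 2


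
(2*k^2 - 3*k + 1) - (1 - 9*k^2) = 11*k^2 - 3*k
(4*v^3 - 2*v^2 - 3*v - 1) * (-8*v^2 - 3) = -32*v^5 + 16*v^4 + 12*v^3 + 14*v^2 + 9*v + 3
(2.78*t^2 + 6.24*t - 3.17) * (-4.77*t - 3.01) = -13.2606*t^3 - 38.1326*t^2 - 3.6615*t + 9.5417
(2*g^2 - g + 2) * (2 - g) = -2*g^3 + 5*g^2 - 4*g + 4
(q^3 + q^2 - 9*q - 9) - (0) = q^3 + q^2 - 9*q - 9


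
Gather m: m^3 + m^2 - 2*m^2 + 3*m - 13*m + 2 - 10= m^3 - m^2 - 10*m - 8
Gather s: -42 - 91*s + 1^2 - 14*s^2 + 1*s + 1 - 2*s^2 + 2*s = -16*s^2 - 88*s - 40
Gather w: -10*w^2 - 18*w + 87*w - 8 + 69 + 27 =-10*w^2 + 69*w + 88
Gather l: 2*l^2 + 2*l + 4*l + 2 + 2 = 2*l^2 + 6*l + 4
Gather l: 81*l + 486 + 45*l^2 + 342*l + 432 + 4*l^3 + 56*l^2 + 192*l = 4*l^3 + 101*l^2 + 615*l + 918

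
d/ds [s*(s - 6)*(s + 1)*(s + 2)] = 4*s^3 - 9*s^2 - 32*s - 12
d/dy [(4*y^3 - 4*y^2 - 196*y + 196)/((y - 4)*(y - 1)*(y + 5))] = 4*(y^2 + 58*y + 49)/(y^4 + 2*y^3 - 39*y^2 - 40*y + 400)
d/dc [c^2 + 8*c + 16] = 2*c + 8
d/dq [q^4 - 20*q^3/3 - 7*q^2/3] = 2*q*(6*q^2 - 30*q - 7)/3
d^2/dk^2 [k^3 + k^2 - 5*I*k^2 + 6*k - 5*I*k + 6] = 6*k + 2 - 10*I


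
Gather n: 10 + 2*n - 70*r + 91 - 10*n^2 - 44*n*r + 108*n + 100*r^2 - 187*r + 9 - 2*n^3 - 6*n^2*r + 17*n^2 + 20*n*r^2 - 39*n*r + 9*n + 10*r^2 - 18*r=-2*n^3 + n^2*(7 - 6*r) + n*(20*r^2 - 83*r + 119) + 110*r^2 - 275*r + 110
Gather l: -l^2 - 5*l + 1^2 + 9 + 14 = -l^2 - 5*l + 24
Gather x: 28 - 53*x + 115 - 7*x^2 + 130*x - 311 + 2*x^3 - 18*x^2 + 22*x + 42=2*x^3 - 25*x^2 + 99*x - 126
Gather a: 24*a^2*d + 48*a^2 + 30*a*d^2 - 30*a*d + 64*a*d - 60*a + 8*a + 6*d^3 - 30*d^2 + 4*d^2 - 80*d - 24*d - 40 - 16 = a^2*(24*d + 48) + a*(30*d^2 + 34*d - 52) + 6*d^3 - 26*d^2 - 104*d - 56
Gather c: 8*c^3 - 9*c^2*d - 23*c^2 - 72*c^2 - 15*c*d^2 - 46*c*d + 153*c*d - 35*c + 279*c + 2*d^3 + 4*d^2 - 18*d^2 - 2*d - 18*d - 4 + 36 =8*c^3 + c^2*(-9*d - 95) + c*(-15*d^2 + 107*d + 244) + 2*d^3 - 14*d^2 - 20*d + 32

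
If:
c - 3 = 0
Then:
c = 3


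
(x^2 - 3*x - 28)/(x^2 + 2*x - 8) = (x - 7)/(x - 2)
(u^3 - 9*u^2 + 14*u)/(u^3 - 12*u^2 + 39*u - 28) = u*(u - 2)/(u^2 - 5*u + 4)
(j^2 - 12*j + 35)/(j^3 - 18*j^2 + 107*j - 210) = 1/(j - 6)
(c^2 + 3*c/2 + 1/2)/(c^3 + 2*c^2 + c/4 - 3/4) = 2*(2*c + 1)/(4*c^2 + 4*c - 3)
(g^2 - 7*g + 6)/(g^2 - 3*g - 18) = (g - 1)/(g + 3)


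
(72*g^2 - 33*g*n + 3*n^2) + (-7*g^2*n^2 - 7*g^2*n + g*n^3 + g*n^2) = -7*g^2*n^2 - 7*g^2*n + 72*g^2 + g*n^3 + g*n^2 - 33*g*n + 3*n^2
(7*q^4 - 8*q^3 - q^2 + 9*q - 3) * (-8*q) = -56*q^5 + 64*q^4 + 8*q^3 - 72*q^2 + 24*q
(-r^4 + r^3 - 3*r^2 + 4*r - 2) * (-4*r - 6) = 4*r^5 + 2*r^4 + 6*r^3 + 2*r^2 - 16*r + 12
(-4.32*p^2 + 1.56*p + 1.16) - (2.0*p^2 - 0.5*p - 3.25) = -6.32*p^2 + 2.06*p + 4.41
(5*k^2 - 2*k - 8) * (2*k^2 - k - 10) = 10*k^4 - 9*k^3 - 64*k^2 + 28*k + 80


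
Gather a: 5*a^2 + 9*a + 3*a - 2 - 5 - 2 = 5*a^2 + 12*a - 9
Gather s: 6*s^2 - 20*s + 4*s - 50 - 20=6*s^2 - 16*s - 70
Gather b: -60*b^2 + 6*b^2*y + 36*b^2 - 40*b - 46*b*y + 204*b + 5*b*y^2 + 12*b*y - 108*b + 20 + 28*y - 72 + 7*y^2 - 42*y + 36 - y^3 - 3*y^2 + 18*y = b^2*(6*y - 24) + b*(5*y^2 - 34*y + 56) - y^3 + 4*y^2 + 4*y - 16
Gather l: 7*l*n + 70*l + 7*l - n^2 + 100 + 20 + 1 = l*(7*n + 77) - n^2 + 121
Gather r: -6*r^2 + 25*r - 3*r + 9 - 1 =-6*r^2 + 22*r + 8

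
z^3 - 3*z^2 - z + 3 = (z - 3)*(z - 1)*(z + 1)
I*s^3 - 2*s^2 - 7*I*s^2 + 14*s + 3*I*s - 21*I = (s - 7)*(s + 3*I)*(I*s + 1)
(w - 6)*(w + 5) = w^2 - w - 30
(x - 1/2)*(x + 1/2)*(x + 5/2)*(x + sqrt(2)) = x^4 + sqrt(2)*x^3 + 5*x^3/2 - x^2/4 + 5*sqrt(2)*x^2/2 - 5*x/8 - sqrt(2)*x/4 - 5*sqrt(2)/8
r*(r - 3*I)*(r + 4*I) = r^3 + I*r^2 + 12*r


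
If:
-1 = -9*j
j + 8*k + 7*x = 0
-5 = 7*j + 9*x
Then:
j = 1/9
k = 355/648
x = -52/81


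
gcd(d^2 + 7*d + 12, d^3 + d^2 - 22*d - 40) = d + 4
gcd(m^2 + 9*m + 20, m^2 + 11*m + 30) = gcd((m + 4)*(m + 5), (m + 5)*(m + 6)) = m + 5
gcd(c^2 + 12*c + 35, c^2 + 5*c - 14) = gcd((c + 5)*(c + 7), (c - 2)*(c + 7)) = c + 7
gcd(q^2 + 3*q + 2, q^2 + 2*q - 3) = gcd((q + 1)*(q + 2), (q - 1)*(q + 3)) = 1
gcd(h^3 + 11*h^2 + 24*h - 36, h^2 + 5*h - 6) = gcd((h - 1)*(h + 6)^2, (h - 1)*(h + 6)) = h^2 + 5*h - 6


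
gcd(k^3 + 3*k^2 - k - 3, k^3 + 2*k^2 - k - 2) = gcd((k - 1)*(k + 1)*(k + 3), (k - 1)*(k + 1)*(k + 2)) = k^2 - 1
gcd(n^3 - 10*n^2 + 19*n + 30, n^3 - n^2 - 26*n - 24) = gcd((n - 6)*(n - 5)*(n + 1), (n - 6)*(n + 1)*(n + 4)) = n^2 - 5*n - 6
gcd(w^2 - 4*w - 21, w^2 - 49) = w - 7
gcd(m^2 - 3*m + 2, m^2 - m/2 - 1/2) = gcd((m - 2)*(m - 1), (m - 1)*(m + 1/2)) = m - 1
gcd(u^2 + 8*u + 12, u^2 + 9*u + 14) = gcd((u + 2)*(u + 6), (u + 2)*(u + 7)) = u + 2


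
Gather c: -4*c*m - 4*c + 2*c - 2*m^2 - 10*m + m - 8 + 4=c*(-4*m - 2) - 2*m^2 - 9*m - 4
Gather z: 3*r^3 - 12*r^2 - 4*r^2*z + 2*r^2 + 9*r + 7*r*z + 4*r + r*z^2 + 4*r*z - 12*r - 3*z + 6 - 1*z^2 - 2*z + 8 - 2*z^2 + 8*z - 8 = 3*r^3 - 10*r^2 + r + z^2*(r - 3) + z*(-4*r^2 + 11*r + 3) + 6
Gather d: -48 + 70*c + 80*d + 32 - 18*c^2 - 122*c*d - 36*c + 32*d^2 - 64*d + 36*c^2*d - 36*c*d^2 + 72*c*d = -18*c^2 + 34*c + d^2*(32 - 36*c) + d*(36*c^2 - 50*c + 16) - 16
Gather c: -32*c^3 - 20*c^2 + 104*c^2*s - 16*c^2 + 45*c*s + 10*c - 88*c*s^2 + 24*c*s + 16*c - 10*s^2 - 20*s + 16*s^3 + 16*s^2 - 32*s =-32*c^3 + c^2*(104*s - 36) + c*(-88*s^2 + 69*s + 26) + 16*s^3 + 6*s^2 - 52*s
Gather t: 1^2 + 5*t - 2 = 5*t - 1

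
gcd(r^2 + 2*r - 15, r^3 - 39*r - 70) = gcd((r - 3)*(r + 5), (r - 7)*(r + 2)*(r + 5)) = r + 5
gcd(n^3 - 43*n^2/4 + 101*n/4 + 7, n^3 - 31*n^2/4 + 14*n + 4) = n^2 - 15*n/4 - 1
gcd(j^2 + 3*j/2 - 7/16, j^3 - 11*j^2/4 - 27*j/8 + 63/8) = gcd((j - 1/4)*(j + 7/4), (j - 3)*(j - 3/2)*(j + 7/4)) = j + 7/4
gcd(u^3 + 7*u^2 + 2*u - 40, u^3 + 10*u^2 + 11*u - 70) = u^2 + 3*u - 10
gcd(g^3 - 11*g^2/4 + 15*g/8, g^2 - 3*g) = g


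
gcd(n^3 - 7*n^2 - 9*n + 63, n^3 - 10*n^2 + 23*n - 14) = n - 7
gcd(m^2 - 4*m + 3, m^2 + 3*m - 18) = m - 3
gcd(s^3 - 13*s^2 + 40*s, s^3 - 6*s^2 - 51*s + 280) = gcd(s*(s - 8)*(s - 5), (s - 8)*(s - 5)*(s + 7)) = s^2 - 13*s + 40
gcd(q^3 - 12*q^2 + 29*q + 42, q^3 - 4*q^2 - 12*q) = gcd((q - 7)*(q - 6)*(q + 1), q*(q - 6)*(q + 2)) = q - 6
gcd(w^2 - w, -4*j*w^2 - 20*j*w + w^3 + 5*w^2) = w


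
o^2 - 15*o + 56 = (o - 8)*(o - 7)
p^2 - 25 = (p - 5)*(p + 5)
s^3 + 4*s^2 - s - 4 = (s - 1)*(s + 1)*(s + 4)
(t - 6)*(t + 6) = t^2 - 36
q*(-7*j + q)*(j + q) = -7*j^2*q - 6*j*q^2 + q^3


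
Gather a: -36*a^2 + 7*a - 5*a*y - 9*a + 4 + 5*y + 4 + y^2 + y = -36*a^2 + a*(-5*y - 2) + y^2 + 6*y + 8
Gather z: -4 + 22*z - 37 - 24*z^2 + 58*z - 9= -24*z^2 + 80*z - 50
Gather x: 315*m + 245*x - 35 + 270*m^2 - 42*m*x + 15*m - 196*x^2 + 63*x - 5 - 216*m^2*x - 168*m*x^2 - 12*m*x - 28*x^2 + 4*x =270*m^2 + 330*m + x^2*(-168*m - 224) + x*(-216*m^2 - 54*m + 312) - 40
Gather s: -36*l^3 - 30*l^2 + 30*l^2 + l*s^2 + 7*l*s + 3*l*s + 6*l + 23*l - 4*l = -36*l^3 + l*s^2 + 10*l*s + 25*l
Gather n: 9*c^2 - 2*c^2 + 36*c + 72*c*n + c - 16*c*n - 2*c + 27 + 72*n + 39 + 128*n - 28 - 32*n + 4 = 7*c^2 + 35*c + n*(56*c + 168) + 42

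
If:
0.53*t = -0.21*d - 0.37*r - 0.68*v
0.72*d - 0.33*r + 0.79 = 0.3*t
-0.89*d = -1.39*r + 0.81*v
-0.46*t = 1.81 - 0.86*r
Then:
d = -2.33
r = 0.33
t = -3.32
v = 3.12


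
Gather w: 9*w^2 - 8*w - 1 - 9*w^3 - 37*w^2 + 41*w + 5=-9*w^3 - 28*w^2 + 33*w + 4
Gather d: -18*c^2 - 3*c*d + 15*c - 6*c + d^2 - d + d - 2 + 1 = -18*c^2 - 3*c*d + 9*c + d^2 - 1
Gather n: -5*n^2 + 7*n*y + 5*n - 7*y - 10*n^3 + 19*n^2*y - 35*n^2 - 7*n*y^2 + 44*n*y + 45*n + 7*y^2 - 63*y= -10*n^3 + n^2*(19*y - 40) + n*(-7*y^2 + 51*y + 50) + 7*y^2 - 70*y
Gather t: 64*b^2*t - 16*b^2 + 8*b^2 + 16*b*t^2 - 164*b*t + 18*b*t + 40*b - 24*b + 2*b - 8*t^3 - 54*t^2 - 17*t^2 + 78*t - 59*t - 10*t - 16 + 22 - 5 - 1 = -8*b^2 + 18*b - 8*t^3 + t^2*(16*b - 71) + t*(64*b^2 - 146*b + 9)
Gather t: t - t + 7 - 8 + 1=0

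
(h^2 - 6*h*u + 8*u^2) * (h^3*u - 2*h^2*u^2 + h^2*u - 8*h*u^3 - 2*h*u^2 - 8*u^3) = h^5*u - 8*h^4*u^2 + h^4*u + 12*h^3*u^3 - 8*h^3*u^2 + 32*h^2*u^4 + 12*h^2*u^3 - 64*h*u^5 + 32*h*u^4 - 64*u^5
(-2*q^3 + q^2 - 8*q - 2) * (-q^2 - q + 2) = 2*q^5 + q^4 + 3*q^3 + 12*q^2 - 14*q - 4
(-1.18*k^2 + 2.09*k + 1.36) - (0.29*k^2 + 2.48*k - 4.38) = -1.47*k^2 - 0.39*k + 5.74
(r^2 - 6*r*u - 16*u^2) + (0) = r^2 - 6*r*u - 16*u^2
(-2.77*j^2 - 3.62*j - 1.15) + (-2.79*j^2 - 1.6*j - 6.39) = -5.56*j^2 - 5.22*j - 7.54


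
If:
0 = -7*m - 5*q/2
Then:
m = -5*q/14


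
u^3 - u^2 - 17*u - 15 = (u - 5)*(u + 1)*(u + 3)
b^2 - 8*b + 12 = (b - 6)*(b - 2)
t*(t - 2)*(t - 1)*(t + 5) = t^4 + 2*t^3 - 13*t^2 + 10*t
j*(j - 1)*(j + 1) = j^3 - j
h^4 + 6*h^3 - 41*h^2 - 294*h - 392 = (h - 7)*(h + 2)*(h + 4)*(h + 7)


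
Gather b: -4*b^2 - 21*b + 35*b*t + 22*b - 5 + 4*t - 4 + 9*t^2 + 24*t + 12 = -4*b^2 + b*(35*t + 1) + 9*t^2 + 28*t + 3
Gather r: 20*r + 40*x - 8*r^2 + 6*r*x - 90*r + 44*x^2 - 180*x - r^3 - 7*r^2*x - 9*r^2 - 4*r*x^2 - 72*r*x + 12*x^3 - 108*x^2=-r^3 + r^2*(-7*x - 17) + r*(-4*x^2 - 66*x - 70) + 12*x^3 - 64*x^2 - 140*x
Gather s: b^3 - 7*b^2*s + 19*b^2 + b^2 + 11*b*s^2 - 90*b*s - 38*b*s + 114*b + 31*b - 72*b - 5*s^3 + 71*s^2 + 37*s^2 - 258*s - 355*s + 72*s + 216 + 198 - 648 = b^3 + 20*b^2 + 73*b - 5*s^3 + s^2*(11*b + 108) + s*(-7*b^2 - 128*b - 541) - 234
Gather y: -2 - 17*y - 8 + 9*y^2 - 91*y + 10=9*y^2 - 108*y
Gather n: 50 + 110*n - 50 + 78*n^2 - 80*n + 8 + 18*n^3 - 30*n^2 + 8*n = 18*n^3 + 48*n^2 + 38*n + 8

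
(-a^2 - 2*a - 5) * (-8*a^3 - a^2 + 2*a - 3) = 8*a^5 + 17*a^4 + 40*a^3 + 4*a^2 - 4*a + 15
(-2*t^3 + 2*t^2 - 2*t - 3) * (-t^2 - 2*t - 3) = 2*t^5 + 2*t^4 + 4*t^3 + t^2 + 12*t + 9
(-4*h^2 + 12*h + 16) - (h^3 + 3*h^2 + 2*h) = -h^3 - 7*h^2 + 10*h + 16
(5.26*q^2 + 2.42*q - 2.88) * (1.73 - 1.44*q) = -7.5744*q^3 + 5.615*q^2 + 8.3338*q - 4.9824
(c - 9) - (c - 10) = 1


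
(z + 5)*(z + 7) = z^2 + 12*z + 35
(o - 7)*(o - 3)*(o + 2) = o^3 - 8*o^2 + o + 42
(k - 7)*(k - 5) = k^2 - 12*k + 35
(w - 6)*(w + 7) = w^2 + w - 42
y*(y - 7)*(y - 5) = y^3 - 12*y^2 + 35*y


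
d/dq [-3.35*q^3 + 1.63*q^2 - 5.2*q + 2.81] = -10.05*q^2 + 3.26*q - 5.2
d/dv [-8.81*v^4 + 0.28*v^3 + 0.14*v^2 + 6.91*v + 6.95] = -35.24*v^3 + 0.84*v^2 + 0.28*v + 6.91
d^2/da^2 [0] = 0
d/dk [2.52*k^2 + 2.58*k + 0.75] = 5.04*k + 2.58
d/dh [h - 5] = 1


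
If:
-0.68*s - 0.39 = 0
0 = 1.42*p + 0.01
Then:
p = -0.01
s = -0.57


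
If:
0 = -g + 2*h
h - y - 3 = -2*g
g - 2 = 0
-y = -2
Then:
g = 2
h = 1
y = 2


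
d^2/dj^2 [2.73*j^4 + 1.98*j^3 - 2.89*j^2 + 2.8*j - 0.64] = 32.76*j^2 + 11.88*j - 5.78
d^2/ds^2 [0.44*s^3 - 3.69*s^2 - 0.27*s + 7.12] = 2.64*s - 7.38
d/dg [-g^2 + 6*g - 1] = 6 - 2*g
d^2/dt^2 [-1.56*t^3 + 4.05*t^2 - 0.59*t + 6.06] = 8.1 - 9.36*t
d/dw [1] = 0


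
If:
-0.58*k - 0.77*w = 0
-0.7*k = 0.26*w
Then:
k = 0.00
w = 0.00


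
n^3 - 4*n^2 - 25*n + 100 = (n - 5)*(n - 4)*(n + 5)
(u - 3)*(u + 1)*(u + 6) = u^3 + 4*u^2 - 15*u - 18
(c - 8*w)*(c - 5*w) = c^2 - 13*c*w + 40*w^2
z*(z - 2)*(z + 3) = z^3 + z^2 - 6*z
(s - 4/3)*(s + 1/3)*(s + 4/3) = s^3 + s^2/3 - 16*s/9 - 16/27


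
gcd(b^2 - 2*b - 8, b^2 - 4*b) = b - 4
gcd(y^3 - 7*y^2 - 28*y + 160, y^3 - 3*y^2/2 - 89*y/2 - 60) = y^2 - 3*y - 40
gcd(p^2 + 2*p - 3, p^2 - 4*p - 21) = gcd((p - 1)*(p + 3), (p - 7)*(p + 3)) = p + 3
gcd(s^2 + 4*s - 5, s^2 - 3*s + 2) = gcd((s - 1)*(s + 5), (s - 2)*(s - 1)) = s - 1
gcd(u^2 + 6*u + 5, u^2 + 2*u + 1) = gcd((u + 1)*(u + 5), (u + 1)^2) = u + 1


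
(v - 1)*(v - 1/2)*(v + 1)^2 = v^4 + v^3/2 - 3*v^2/2 - v/2 + 1/2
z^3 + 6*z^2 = z^2*(z + 6)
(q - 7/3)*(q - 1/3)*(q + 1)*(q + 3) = q^4 + 4*q^3/3 - 62*q^2/9 - 44*q/9 + 7/3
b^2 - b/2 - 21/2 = (b - 7/2)*(b + 3)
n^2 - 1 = (n - 1)*(n + 1)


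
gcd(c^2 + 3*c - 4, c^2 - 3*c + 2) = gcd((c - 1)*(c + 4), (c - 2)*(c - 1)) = c - 1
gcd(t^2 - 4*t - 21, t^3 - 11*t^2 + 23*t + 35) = t - 7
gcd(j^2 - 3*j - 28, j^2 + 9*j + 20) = j + 4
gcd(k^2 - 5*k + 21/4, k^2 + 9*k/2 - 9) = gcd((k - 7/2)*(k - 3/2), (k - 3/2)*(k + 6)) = k - 3/2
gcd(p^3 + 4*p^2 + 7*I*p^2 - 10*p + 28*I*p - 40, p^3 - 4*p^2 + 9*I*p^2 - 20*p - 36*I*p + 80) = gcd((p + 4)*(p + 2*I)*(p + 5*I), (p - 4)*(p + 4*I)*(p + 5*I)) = p + 5*I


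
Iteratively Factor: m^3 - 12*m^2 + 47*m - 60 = (m - 3)*(m^2 - 9*m + 20) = (m - 5)*(m - 3)*(m - 4)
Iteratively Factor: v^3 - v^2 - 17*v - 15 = (v + 3)*(v^2 - 4*v - 5) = (v + 1)*(v + 3)*(v - 5)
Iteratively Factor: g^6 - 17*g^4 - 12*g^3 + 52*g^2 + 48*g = (g - 2)*(g^5 + 2*g^4 - 13*g^3 - 38*g^2 - 24*g) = (g - 4)*(g - 2)*(g^4 + 6*g^3 + 11*g^2 + 6*g) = (g - 4)*(g - 2)*(g + 2)*(g^3 + 4*g^2 + 3*g) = (g - 4)*(g - 2)*(g + 2)*(g + 3)*(g^2 + g) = g*(g - 4)*(g - 2)*(g + 2)*(g + 3)*(g + 1)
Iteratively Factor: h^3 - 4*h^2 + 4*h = (h - 2)*(h^2 - 2*h) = h*(h - 2)*(h - 2)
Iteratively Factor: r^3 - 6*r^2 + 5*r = (r - 5)*(r^2 - r) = (r - 5)*(r - 1)*(r)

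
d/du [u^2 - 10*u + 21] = 2*u - 10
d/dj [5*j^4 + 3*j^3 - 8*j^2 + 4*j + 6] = 20*j^3 + 9*j^2 - 16*j + 4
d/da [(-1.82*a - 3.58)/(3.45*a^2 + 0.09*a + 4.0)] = (6.279*a^2 + 24.702*a - 6.9578)/(11.9025*a^4 + 0.621*a^3 + 27.6081*a^2 + 0.72*a + 16.0)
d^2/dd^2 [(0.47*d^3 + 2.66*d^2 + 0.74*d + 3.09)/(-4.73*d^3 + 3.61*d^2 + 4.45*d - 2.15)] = (-135.07461*d^6 - 158.692446*d^5 - 1032.35088*d^4 + 1232.028704*d^3 + 142.036026*d^2 - 156.78981*d - 209.09712)/(105.823817*d^9 - 242.298507*d^8 - 113.752716*d^7 + 553.169834*d^6 - 113.25243*d^5 - 401.92968*d^4 + 184.7042*d^3 + 77.66445*d^2 - 61.710375*d + 9.938375)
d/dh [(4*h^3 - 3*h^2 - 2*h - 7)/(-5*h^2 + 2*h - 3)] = 4*(-5*h^4 + 4*h^3 - 13*h^2 - 13*h + 5)/(25*h^4 - 20*h^3 + 34*h^2 - 12*h + 9)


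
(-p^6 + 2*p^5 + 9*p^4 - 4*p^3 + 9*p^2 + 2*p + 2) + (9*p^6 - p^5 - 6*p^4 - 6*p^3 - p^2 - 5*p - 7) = 8*p^6 + p^5 + 3*p^4 - 10*p^3 + 8*p^2 - 3*p - 5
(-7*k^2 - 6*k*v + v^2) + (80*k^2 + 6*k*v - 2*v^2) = 73*k^2 - v^2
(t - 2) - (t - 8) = 6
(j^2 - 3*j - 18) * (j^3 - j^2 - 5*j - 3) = j^5 - 4*j^4 - 20*j^3 + 30*j^2 + 99*j + 54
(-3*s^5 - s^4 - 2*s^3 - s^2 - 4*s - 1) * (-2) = 6*s^5 + 2*s^4 + 4*s^3 + 2*s^2 + 8*s + 2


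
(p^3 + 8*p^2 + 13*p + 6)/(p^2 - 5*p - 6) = (p^2 + 7*p + 6)/(p - 6)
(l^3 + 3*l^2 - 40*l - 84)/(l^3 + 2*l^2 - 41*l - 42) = (l + 2)/(l + 1)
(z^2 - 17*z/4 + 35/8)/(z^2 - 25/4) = (4*z - 7)/(2*(2*z + 5))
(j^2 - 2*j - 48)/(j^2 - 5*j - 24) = (j + 6)/(j + 3)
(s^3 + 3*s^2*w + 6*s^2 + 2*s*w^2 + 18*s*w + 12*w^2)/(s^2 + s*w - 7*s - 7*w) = (s^2 + 2*s*w + 6*s + 12*w)/(s - 7)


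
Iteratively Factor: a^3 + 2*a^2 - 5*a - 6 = (a - 2)*(a^2 + 4*a + 3) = (a - 2)*(a + 1)*(a + 3)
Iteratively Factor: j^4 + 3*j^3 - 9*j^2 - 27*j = (j)*(j^3 + 3*j^2 - 9*j - 27) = j*(j - 3)*(j^2 + 6*j + 9) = j*(j - 3)*(j + 3)*(j + 3)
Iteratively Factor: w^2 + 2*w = (w)*(w + 2)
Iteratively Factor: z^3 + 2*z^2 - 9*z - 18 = (z + 2)*(z^2 - 9) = (z + 2)*(z + 3)*(z - 3)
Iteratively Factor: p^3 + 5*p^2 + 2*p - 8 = (p - 1)*(p^2 + 6*p + 8) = (p - 1)*(p + 2)*(p + 4)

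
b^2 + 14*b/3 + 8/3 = (b + 2/3)*(b + 4)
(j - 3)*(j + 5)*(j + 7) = j^3 + 9*j^2 - j - 105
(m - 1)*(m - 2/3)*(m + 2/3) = m^3 - m^2 - 4*m/9 + 4/9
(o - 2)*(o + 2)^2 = o^3 + 2*o^2 - 4*o - 8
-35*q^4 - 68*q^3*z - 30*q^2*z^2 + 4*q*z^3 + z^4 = (-5*q + z)*(q + z)^2*(7*q + z)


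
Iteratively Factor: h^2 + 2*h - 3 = (h + 3)*(h - 1)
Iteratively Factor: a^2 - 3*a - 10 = (a - 5)*(a + 2)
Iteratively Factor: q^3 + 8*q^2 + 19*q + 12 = (q + 4)*(q^2 + 4*q + 3) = (q + 1)*(q + 4)*(q + 3)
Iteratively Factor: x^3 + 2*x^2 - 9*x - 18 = (x + 2)*(x^2 - 9) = (x - 3)*(x + 2)*(x + 3)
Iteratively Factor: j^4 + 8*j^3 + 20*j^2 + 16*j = (j)*(j^3 + 8*j^2 + 20*j + 16) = j*(j + 2)*(j^2 + 6*j + 8) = j*(j + 2)^2*(j + 4)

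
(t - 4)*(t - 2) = t^2 - 6*t + 8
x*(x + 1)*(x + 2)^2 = x^4 + 5*x^3 + 8*x^2 + 4*x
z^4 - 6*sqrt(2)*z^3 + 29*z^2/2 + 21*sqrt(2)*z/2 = z*(z - 7*sqrt(2)/2)*(z - 3*sqrt(2))*(z + sqrt(2)/2)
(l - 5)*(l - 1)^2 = l^3 - 7*l^2 + 11*l - 5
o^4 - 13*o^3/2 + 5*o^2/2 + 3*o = o*(o - 6)*(o - 1)*(o + 1/2)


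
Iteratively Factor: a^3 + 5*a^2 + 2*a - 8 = (a + 4)*(a^2 + a - 2) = (a - 1)*(a + 4)*(a + 2)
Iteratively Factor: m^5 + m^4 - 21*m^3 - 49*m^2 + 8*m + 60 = (m + 3)*(m^4 - 2*m^3 - 15*m^2 - 4*m + 20) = (m + 2)*(m + 3)*(m^3 - 4*m^2 - 7*m + 10) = (m + 2)^2*(m + 3)*(m^2 - 6*m + 5) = (m - 5)*(m + 2)^2*(m + 3)*(m - 1)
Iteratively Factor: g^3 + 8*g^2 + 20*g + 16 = (g + 2)*(g^2 + 6*g + 8) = (g + 2)*(g + 4)*(g + 2)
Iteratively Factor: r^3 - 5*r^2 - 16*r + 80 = (r + 4)*(r^2 - 9*r + 20) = (r - 5)*(r + 4)*(r - 4)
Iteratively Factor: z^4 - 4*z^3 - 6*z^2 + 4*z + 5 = (z - 5)*(z^3 + z^2 - z - 1) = (z - 5)*(z - 1)*(z^2 + 2*z + 1) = (z - 5)*(z - 1)*(z + 1)*(z + 1)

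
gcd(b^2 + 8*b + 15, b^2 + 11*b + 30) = b + 5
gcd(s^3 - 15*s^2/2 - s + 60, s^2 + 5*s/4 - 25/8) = s + 5/2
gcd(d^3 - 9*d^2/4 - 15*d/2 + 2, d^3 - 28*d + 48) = d - 4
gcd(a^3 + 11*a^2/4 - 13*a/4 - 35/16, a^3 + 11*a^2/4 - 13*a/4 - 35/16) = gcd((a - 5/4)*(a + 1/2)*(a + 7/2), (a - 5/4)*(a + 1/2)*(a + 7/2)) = a^3 + 11*a^2/4 - 13*a/4 - 35/16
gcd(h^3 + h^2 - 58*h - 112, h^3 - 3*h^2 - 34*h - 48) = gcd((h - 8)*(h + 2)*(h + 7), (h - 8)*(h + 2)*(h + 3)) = h^2 - 6*h - 16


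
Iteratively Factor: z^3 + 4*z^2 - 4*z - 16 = (z - 2)*(z^2 + 6*z + 8) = (z - 2)*(z + 4)*(z + 2)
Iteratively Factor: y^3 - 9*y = (y)*(y^2 - 9) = y*(y + 3)*(y - 3)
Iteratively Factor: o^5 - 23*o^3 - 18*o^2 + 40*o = (o + 4)*(o^4 - 4*o^3 - 7*o^2 + 10*o) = (o - 5)*(o + 4)*(o^3 + o^2 - 2*o) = (o - 5)*(o - 1)*(o + 4)*(o^2 + 2*o) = (o - 5)*(o - 1)*(o + 2)*(o + 4)*(o)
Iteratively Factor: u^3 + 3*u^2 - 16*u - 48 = (u + 3)*(u^2 - 16) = (u + 3)*(u + 4)*(u - 4)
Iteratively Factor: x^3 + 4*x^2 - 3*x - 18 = (x - 2)*(x^2 + 6*x + 9) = (x - 2)*(x + 3)*(x + 3)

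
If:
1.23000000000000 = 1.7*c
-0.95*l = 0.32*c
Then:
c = 0.72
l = -0.24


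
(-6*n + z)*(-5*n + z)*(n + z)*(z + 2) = 30*n^3*z + 60*n^3 + 19*n^2*z^2 + 38*n^2*z - 10*n*z^3 - 20*n*z^2 + z^4 + 2*z^3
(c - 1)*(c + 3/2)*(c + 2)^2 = c^4 + 9*c^3/2 + 9*c^2/2 - 4*c - 6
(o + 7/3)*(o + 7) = o^2 + 28*o/3 + 49/3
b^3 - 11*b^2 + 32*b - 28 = (b - 7)*(b - 2)^2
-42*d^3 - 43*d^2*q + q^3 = (-7*d + q)*(d + q)*(6*d + q)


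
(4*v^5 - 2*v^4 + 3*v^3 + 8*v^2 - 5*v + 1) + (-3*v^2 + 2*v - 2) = 4*v^5 - 2*v^4 + 3*v^3 + 5*v^2 - 3*v - 1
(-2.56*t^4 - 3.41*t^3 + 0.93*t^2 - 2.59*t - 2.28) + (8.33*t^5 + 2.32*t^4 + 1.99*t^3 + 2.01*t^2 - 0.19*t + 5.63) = 8.33*t^5 - 0.24*t^4 - 1.42*t^3 + 2.94*t^2 - 2.78*t + 3.35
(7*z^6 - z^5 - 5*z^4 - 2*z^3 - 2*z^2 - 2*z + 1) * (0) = 0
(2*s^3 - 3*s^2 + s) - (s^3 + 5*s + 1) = s^3 - 3*s^2 - 4*s - 1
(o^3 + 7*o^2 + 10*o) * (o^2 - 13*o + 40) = o^5 - 6*o^4 - 41*o^3 + 150*o^2 + 400*o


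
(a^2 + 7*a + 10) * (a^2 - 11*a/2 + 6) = a^4 + 3*a^3/2 - 45*a^2/2 - 13*a + 60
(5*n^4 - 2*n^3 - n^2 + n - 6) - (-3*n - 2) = 5*n^4 - 2*n^3 - n^2 + 4*n - 4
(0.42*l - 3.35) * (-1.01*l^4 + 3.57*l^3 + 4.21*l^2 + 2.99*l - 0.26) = -0.4242*l^5 + 4.8829*l^4 - 10.1913*l^3 - 12.8477*l^2 - 10.1257*l + 0.871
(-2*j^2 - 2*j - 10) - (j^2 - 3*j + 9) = -3*j^2 + j - 19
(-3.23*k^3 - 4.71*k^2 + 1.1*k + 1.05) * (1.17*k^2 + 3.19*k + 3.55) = -3.7791*k^5 - 15.8144*k^4 - 25.2044*k^3 - 11.983*k^2 + 7.2545*k + 3.7275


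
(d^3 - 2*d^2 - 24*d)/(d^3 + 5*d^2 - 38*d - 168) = d/(d + 7)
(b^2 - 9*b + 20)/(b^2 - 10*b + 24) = (b - 5)/(b - 6)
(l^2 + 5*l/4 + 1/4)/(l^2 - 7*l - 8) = (l + 1/4)/(l - 8)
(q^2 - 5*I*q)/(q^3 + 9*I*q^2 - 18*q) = (q - 5*I)/(q^2 + 9*I*q - 18)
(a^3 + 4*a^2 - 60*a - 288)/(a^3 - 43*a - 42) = (a^2 - 2*a - 48)/(a^2 - 6*a - 7)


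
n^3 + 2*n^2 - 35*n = n*(n - 5)*(n + 7)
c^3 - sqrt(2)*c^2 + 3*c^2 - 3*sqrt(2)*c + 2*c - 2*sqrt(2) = (c + 1)*(c + 2)*(c - sqrt(2))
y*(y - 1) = y^2 - y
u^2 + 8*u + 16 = (u + 4)^2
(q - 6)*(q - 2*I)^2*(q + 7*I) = q^4 - 6*q^3 + 3*I*q^3 + 24*q^2 - 18*I*q^2 - 144*q - 28*I*q + 168*I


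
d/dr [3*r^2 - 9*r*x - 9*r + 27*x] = 6*r - 9*x - 9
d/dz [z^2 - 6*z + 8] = 2*z - 6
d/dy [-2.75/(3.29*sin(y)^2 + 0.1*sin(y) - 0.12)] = (18.095*sin(y) + 0.275)*cos(y)/(3.29*sin(y)^2 + 0.1*sin(y) - 0.12)^2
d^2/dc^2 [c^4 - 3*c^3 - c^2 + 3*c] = 12*c^2 - 18*c - 2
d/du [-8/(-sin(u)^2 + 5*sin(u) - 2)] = 8*(5 - 2*sin(u))*cos(u)/(sin(u)^2 - 5*sin(u) + 2)^2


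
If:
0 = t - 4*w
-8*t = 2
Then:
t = -1/4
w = -1/16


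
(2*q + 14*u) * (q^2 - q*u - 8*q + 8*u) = 2*q^3 + 12*q^2*u - 16*q^2 - 14*q*u^2 - 96*q*u + 112*u^2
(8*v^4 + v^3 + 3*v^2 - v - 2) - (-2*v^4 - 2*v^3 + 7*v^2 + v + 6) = 10*v^4 + 3*v^3 - 4*v^2 - 2*v - 8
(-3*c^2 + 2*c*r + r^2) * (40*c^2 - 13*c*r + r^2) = -120*c^4 + 119*c^3*r + 11*c^2*r^2 - 11*c*r^3 + r^4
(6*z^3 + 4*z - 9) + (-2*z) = 6*z^3 + 2*z - 9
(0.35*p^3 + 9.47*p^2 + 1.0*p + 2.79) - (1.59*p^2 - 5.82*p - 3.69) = 0.35*p^3 + 7.88*p^2 + 6.82*p + 6.48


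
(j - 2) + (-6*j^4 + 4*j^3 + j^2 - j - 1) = -6*j^4 + 4*j^3 + j^2 - 3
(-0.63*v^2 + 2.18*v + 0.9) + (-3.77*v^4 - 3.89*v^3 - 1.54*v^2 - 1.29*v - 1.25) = -3.77*v^4 - 3.89*v^3 - 2.17*v^2 + 0.89*v - 0.35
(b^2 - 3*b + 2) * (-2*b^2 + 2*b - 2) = -2*b^4 + 8*b^3 - 12*b^2 + 10*b - 4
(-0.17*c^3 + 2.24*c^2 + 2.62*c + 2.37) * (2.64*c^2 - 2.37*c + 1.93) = -0.4488*c^5 + 6.3165*c^4 + 1.2799*c^3 + 4.3706*c^2 - 0.5603*c + 4.5741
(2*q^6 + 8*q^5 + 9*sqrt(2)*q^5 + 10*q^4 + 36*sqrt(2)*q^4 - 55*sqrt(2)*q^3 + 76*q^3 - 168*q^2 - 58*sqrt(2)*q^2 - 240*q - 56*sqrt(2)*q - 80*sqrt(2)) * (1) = 2*q^6 + 8*q^5 + 9*sqrt(2)*q^5 + 10*q^4 + 36*sqrt(2)*q^4 - 55*sqrt(2)*q^3 + 76*q^3 - 168*q^2 - 58*sqrt(2)*q^2 - 240*q - 56*sqrt(2)*q - 80*sqrt(2)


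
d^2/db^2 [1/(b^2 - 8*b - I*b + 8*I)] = 2*(-b^2 + 8*b + I*b + (-2*b + 8 + I)^2 - 8*I)/(b^2 - 8*b - I*b + 8*I)^3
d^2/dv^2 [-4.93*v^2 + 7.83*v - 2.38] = -9.86000000000000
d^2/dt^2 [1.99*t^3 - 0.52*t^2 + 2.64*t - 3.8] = 11.94*t - 1.04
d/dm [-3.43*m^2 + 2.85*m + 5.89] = 2.85 - 6.86*m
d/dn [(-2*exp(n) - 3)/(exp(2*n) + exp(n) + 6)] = ((2*exp(n) + 1)*(2*exp(n) + 3) - 2*exp(2*n) - 2*exp(n) - 12)*exp(n)/(exp(2*n) + exp(n) + 6)^2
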